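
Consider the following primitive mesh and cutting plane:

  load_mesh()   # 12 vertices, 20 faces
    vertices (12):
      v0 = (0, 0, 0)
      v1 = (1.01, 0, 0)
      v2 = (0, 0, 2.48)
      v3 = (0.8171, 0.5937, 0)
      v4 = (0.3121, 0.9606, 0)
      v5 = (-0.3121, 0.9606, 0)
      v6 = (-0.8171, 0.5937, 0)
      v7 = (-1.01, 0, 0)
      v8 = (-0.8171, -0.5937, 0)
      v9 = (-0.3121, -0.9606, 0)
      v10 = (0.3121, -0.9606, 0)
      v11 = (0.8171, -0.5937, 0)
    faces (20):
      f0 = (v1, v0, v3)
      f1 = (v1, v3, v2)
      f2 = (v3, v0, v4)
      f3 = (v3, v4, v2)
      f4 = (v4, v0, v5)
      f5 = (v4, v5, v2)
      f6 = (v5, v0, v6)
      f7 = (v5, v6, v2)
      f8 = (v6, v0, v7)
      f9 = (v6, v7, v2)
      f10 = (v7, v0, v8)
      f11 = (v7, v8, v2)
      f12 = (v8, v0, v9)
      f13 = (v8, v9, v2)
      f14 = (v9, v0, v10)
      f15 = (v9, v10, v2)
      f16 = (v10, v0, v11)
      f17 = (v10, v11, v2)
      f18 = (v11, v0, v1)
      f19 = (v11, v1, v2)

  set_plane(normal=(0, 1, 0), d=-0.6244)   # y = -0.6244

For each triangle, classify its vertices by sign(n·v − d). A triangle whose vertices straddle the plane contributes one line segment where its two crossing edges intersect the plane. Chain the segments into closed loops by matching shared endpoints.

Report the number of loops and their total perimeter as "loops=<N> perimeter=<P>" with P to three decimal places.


loops=1 perimeter=4.034

Straddling triangles (6 of 20):
  (v8,v0,v9) [++-] → (-0.202868, -0.6244, 0)–(-0.774845, -0.6244, 0)  len=0.5720
  (v8,v9,v2) [+-+] → (-0.774845, -0.6244, 0)–(-0.202868, -0.6244, 0.867974)  len=1.0395
  (v9,v0,v10) [-+-] → (-0.202868, -0.6244, 0)–(0.202868, -0.6244, 0)  len=0.4057
  (v9,v10,v2) [--+] → (0.202868, -0.6244, 0.867974)–(-0.202868, -0.6244, 0.867974)  len=0.4057
  (v10,v0,v11) [-++] → (0.202868, -0.6244, 0)–(0.774845, -0.6244, 0)  len=0.5720
  (v10,v11,v2) [-++] → (0.774845, -0.6244, 0)–(0.202868, -0.6244, 0.867974)  len=1.0395

Chained into 1 loop(s):
  loop 1: 6 segments, perimeter = 4.0344
Total perimeter = 4.034


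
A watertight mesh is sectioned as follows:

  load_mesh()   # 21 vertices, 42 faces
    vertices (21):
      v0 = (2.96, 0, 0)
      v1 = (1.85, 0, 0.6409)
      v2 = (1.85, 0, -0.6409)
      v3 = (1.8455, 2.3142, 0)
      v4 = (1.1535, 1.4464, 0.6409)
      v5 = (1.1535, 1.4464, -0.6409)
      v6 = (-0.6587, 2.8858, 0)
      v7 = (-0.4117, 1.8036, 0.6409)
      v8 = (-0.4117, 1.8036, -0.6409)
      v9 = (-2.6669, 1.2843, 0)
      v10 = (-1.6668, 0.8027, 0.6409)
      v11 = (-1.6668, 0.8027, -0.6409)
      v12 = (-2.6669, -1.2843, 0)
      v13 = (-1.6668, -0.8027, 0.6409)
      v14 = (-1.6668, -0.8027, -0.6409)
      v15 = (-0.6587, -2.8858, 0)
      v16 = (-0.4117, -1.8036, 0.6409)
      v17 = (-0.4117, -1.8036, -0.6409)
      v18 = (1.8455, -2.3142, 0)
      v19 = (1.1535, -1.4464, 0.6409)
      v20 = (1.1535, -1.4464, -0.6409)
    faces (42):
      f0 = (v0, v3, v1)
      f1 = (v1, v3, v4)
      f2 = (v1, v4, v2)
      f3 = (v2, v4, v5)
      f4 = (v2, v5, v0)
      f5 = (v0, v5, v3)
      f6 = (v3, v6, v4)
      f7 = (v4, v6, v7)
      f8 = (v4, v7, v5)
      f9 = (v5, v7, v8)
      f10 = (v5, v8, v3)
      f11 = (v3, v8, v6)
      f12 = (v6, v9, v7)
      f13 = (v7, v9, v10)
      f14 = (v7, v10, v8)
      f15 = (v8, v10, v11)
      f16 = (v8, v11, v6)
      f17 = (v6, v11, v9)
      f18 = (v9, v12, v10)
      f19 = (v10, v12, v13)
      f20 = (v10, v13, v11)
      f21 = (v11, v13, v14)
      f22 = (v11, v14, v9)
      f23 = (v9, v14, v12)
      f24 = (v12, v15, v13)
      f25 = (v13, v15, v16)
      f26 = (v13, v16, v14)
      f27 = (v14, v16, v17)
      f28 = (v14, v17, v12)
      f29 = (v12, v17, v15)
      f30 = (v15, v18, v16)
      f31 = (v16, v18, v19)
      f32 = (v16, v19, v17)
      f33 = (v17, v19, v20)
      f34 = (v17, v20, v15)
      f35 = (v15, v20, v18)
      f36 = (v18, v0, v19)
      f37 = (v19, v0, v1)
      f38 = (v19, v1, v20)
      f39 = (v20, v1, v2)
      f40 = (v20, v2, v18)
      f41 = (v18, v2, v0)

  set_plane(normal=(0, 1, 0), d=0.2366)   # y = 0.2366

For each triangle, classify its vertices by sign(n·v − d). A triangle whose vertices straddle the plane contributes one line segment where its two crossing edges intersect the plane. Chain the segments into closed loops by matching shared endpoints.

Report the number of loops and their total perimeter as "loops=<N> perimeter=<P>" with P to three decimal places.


Straddling triangles (12 of 42):
  (v0,v3,v1) [-+-] → (2.84606, 0.2366, 0)–(1.84954, 0.2366, 0.575375)  len=1.1507
  (v1,v3,v4) [-++] → (1.84954, 0.2366, 0.575375)–(1.73607, 0.2366, 0.6409)  len=0.1310
  (v1,v4,v2) [-+-] → (1.73607, 0.2366, 0.6409)–(1.73607, 0.2366, -0.431225)  len=1.0721
  (v2,v4,v5) [-++] → (1.73607, 0.2366, -0.431225)–(1.73607, 0.2366, -0.6409)  len=0.2097
  (v2,v5,v0) [-+-] → (1.73607, 0.2366, -0.6409)–(2.6645, 0.2366, -0.104837)  len=1.0721
  (v0,v5,v3) [-++] → (2.6645, 0.2366, -0.104837)–(2.84606, 0.2366, 0)  len=0.2097
  (v9,v12,v10) [+-+] → (-2.6669, 0.2366, 0)–(-1.93808, 0.2366, 0.467055)  len=0.8656
  (v10,v12,v13) [+--] → (-1.93808, 0.2366, 0.467055)–(-1.6668, 0.2366, 0.6409)  len=0.3222
  (v10,v13,v11) [+-+] → (-1.6668, 0.2366, 0.6409)–(-1.6668, 0.2366, -0.188909)  len=0.8298
  (v11,v13,v14) [+--] → (-1.6668, 0.2366, -0.188909)–(-1.6668, 0.2366, -0.6409)  len=0.4520
  (v11,v14,v9) [+-+] → (-1.6668, 0.2366, -0.6409)–(-2.16484, 0.2366, -0.32174)  len=0.5915
  (v9,v14,v12) [+--] → (-2.16484, 0.2366, -0.32174)–(-2.6669, 0.2366, 0)  len=0.5963

Chained into 2 loop(s):
  loop 1: 6 segments, perimeter = 3.8453
  loop 2: 6 segments, perimeter = 3.6575
Total perimeter = 7.503

loops=2 perimeter=7.503


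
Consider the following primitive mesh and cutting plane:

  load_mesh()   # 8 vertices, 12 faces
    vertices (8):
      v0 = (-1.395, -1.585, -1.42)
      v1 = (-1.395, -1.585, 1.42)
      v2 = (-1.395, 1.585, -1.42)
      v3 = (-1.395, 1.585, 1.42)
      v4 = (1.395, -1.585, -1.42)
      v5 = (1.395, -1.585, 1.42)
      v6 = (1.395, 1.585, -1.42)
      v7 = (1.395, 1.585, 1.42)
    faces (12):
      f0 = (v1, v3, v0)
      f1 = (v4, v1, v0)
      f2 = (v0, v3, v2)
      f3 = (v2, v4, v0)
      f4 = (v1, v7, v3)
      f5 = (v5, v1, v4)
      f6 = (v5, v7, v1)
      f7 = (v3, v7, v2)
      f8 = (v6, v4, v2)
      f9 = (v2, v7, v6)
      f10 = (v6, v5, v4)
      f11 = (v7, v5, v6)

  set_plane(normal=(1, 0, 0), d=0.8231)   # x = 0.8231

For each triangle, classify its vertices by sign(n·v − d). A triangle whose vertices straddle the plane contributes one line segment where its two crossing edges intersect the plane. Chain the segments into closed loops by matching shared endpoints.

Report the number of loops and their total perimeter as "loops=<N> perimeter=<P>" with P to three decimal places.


loops=1 perimeter=12.020

Straddling triangles (8 of 12):
  (v4,v1,v0) [+--] → (0.8231, -1.585, -0.837851)–(0.8231, -1.585, -1.42)  len=0.5821
  (v2,v4,v0) [-+-] → (0.8231, -0.935207, -1.42)–(0.8231, -1.585, -1.42)  len=0.6498
  (v1,v7,v3) [-+-] → (0.8231, 0.935207, 1.42)–(0.8231, 1.585, 1.42)  len=0.6498
  (v5,v1,v4) [+-+] → (0.8231, -1.585, 1.42)–(0.8231, -1.585, -0.837851)  len=2.2579
  (v5,v7,v1) [++-] → (0.8231, 0.935207, 1.42)–(0.8231, -1.585, 1.42)  len=2.5202
  (v3,v7,v2) [-+-] → (0.8231, 1.585, 1.42)–(0.8231, 1.585, 0.837851)  len=0.5821
  (v6,v4,v2) [++-] → (0.8231, -0.935207, -1.42)–(0.8231, 1.585, -1.42)  len=2.5202
  (v2,v7,v6) [-++] → (0.8231, 1.585, 0.837851)–(0.8231, 1.585, -1.42)  len=2.2579

Chained into 1 loop(s):
  loop 1: 8 segments, perimeter = 12.0200
Total perimeter = 12.020


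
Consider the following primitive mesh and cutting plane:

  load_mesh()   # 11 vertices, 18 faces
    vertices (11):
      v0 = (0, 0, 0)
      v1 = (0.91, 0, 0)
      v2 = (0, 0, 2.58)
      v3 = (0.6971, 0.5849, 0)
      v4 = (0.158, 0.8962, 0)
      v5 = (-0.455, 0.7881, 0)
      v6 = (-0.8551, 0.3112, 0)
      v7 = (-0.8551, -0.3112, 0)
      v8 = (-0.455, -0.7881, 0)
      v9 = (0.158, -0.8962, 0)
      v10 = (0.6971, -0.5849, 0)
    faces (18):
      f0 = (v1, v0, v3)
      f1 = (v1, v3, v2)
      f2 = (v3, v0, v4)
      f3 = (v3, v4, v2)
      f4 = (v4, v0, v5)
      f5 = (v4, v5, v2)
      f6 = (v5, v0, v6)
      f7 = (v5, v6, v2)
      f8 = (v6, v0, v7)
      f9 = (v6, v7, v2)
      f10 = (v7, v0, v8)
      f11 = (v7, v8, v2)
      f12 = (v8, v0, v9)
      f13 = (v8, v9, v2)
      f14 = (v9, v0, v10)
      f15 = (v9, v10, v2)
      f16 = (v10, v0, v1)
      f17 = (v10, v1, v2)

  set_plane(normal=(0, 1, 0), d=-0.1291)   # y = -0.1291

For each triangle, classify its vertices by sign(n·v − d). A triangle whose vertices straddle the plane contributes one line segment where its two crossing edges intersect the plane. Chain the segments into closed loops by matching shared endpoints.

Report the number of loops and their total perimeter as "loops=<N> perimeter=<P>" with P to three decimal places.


Straddling triangles (10 of 18):
  (v6,v0,v7) [++-] → (-0.354735, -0.1291, 0)–(-0.8551, -0.1291, 0)  len=0.5004
  (v6,v7,v2) [+-+] → (-0.8551, -0.1291, 0)–(-0.354735, -0.1291, 1.5097)  len=1.5905
  (v7,v0,v8) [-+-] → (-0.354735, -0.1291, 0)–(-0.0745343, -0.1291, 0)  len=0.2802
  (v7,v8,v2) [--+] → (-0.0745343, -0.1291, 2.15737)–(-0.354735, -0.1291, 1.5097)  len=0.7057
  (v8,v0,v9) [-+-] → (-0.0745343, -0.1291, 0)–(0.0227603, -0.1291, 0)  len=0.0973
  (v8,v9,v2) [--+] → (0.0227603, -0.1291, 2.20834)–(-0.0745343, -0.1291, 2.15737)  len=0.1098
  (v9,v0,v10) [-+-] → (0.0227603, -0.1291, 0)–(0.153865, -0.1291, 0)  len=0.1311
  (v9,v10,v2) [--+] → (0.153865, -0.1291, 2.01054)–(0.0227603, -0.1291, 2.20834)  len=0.2373
  (v10,v0,v1) [-++] → (0.153865, -0.1291, 0)–(0.863008, -0.1291, 0)  len=0.7091
  (v10,v1,v2) [-++] → (0.863008, -0.1291, 0)–(0.153865, -0.1291, 2.01054)  len=2.1319

Chained into 1 loop(s):
  loop 1: 10 segments, perimeter = 6.4933
Total perimeter = 6.493

loops=1 perimeter=6.493


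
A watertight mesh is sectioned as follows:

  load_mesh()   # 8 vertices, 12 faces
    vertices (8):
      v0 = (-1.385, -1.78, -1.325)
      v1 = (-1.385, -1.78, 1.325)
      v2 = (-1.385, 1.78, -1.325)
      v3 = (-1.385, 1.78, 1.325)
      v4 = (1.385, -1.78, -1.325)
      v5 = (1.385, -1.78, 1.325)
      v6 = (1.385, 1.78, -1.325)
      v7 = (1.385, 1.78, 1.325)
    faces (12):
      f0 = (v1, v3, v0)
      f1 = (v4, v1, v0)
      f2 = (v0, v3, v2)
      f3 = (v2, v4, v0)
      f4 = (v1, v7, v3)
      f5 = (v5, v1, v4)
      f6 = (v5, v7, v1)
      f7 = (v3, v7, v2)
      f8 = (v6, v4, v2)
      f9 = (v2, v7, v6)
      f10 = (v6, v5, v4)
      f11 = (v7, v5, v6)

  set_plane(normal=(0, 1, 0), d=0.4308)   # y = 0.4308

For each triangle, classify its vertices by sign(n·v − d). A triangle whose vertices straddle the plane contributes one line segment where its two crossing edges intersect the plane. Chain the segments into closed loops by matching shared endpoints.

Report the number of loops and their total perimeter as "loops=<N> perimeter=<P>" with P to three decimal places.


Straddling triangles (8 of 12):
  (v1,v3,v0) [-+-] → (-1.385, 0.4308, 1.325)–(-1.385, 0.4308, 0.32068)  len=1.0043
  (v0,v3,v2) [-++] → (-1.385, 0.4308, 0.32068)–(-1.385, 0.4308, -1.325)  len=1.6457
  (v2,v4,v0) [+--] → (-0.335201, 0.4308, -1.325)–(-1.385, 0.4308, -1.325)  len=1.0498
  (v1,v7,v3) [-++] → (0.335201, 0.4308, 1.325)–(-1.385, 0.4308, 1.325)  len=1.7202
  (v5,v7,v1) [-+-] → (1.385, 0.4308, 1.325)–(0.335201, 0.4308, 1.325)  len=1.0498
  (v6,v4,v2) [+-+] → (1.385, 0.4308, -1.325)–(-0.335201, 0.4308, -1.325)  len=1.7202
  (v6,v5,v4) [+--] → (1.385, 0.4308, -0.32068)–(1.385, 0.4308, -1.325)  len=1.0043
  (v7,v5,v6) [+-+] → (1.385, 0.4308, 1.325)–(1.385, 0.4308, -0.32068)  len=1.6457

Chained into 1 loop(s):
  loop 1: 8 segments, perimeter = 10.8400
Total perimeter = 10.840

loops=1 perimeter=10.840


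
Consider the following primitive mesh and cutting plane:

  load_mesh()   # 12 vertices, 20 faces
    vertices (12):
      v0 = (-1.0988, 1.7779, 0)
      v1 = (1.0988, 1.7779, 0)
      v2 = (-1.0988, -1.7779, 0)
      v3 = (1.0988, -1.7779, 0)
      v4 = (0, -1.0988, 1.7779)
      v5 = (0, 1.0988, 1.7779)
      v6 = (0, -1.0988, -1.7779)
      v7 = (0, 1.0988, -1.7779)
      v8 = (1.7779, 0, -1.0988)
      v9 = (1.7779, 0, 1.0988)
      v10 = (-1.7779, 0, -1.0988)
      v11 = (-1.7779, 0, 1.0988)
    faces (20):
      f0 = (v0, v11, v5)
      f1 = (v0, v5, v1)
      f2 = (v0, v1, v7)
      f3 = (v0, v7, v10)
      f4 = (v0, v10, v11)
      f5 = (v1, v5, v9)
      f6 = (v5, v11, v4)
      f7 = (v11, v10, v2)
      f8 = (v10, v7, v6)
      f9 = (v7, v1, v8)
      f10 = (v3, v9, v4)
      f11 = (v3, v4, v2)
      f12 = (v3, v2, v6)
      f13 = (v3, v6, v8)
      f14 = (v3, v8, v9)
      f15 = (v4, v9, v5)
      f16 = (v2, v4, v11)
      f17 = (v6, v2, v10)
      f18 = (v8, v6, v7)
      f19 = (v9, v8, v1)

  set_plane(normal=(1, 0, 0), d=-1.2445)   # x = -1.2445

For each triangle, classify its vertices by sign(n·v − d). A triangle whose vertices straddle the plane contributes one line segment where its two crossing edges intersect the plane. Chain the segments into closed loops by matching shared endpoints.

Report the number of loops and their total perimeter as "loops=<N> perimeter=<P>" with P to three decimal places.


Straddling triangles (8 of 20):
  (v0,v11,v5) [+-+] → (-1.2445, 1.39645, 0.235746)–(-1.2445, 0.329659, 1.30254)  len=1.5087
  (v0,v7,v10) [++-] → (-1.2445, 0.329659, -1.30254)–(-1.2445, 1.39645, -0.235746)  len=1.5087
  (v0,v10,v11) [+--] → (-1.2445, 1.39645, -0.235746)–(-1.2445, 1.39645, 0.235746)  len=0.4715
  (v5,v11,v4) [+-+] → (-1.2445, 0.329659, 1.30254)–(-1.2445, -0.329659, 1.30254)  len=0.6593
  (v11,v10,v2) [--+] → (-1.2445, -1.39645, -0.235746)–(-1.2445, -1.39645, 0.235746)  len=0.4715
  (v10,v7,v6) [-++] → (-1.2445, 0.329659, -1.30254)–(-1.2445, -0.329659, -1.30254)  len=0.6593
  (v2,v4,v11) [++-] → (-1.2445, -0.329659, 1.30254)–(-1.2445, -1.39645, 0.235746)  len=1.5087
  (v6,v2,v10) [++-] → (-1.2445, -1.39645, -0.235746)–(-1.2445, -0.329659, -1.30254)  len=1.5087

Chained into 1 loop(s):
  loop 1: 8 segments, perimeter = 8.2963
Total perimeter = 8.296

loops=1 perimeter=8.296


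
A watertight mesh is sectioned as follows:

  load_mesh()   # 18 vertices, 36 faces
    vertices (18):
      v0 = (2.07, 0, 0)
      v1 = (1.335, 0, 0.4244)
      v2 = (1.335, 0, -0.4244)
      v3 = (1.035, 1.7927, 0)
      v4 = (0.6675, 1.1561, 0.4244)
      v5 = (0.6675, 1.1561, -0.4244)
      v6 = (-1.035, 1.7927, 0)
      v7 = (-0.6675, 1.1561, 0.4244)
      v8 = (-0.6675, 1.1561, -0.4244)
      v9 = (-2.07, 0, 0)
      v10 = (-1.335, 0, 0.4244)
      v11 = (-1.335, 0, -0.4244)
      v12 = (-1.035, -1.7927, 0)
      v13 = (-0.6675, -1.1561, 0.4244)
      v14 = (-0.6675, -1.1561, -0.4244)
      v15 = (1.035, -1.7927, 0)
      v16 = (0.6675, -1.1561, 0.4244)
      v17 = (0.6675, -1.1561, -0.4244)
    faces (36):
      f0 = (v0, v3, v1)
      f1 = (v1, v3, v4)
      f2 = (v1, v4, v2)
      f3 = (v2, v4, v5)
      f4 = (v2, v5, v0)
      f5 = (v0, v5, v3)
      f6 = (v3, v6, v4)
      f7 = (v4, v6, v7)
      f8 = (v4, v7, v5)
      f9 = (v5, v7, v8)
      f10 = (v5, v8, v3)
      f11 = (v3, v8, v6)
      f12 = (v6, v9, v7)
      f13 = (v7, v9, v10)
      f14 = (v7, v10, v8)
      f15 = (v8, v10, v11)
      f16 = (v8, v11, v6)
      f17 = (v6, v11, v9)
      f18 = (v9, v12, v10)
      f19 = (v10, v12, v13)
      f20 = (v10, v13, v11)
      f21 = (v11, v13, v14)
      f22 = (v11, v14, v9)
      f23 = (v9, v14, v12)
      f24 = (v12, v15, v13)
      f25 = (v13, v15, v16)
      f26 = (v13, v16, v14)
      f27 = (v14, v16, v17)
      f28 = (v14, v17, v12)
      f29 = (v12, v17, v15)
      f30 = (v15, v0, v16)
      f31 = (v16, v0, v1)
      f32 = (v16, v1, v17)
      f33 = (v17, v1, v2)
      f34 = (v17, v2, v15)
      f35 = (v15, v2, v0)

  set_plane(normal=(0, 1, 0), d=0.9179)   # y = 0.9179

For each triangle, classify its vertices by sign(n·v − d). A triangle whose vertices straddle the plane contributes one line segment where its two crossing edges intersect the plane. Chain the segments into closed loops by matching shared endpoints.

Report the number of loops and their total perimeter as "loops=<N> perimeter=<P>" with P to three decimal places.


Straddling triangles (12 of 36):
  (v0,v3,v1) [-+-] → (1.54006, 0.9179, 0)–(1.18139, 0.9179, 0.207098)  len=0.4142
  (v1,v3,v4) [-++] → (1.18139, 0.9179, 0.207098)–(0.80503, 0.9179, 0.4244)  len=0.4346
  (v1,v4,v2) [-+-] → (0.80503, 0.9179, 0.4244)–(0.80503, 0.9179, 0.249515)  len=0.1749
  (v2,v4,v5) [-++] → (0.80503, 0.9179, 0.249515)–(0.80503, 0.9179, -0.4244)  len=0.6739
  (v2,v5,v0) [-+-] → (0.80503, 0.9179, -0.4244)–(0.956468, 0.9179, -0.336958)  len=0.1749
  (v0,v5,v3) [-++] → (0.956468, 0.9179, -0.336958)–(1.54006, 0.9179, 0)  len=0.6739
  (v6,v9,v7) [+-+] → (-1.54006, 0.9179, 0)–(-0.956468, 0.9179, 0.336958)  len=0.6739
  (v7,v9,v10) [+--] → (-0.956468, 0.9179, 0.336958)–(-0.80503, 0.9179, 0.4244)  len=0.1749
  (v7,v10,v8) [+-+] → (-0.80503, 0.9179, 0.4244)–(-0.80503, 0.9179, -0.249515)  len=0.6739
  (v8,v10,v11) [+--] → (-0.80503, 0.9179, -0.249515)–(-0.80503, 0.9179, -0.4244)  len=0.1749
  (v8,v11,v6) [+-+] → (-0.80503, 0.9179, -0.4244)–(-1.18139, 0.9179, -0.207098)  len=0.4346
  (v6,v11,v9) [+--] → (-1.18139, 0.9179, -0.207098)–(-1.54006, 0.9179, 0)  len=0.4142

Chained into 2 loop(s):
  loop 1: 6 segments, perimeter = 2.5463
  loop 2: 6 segments, perimeter = 2.5463
Total perimeter = 5.093

loops=2 perimeter=5.093


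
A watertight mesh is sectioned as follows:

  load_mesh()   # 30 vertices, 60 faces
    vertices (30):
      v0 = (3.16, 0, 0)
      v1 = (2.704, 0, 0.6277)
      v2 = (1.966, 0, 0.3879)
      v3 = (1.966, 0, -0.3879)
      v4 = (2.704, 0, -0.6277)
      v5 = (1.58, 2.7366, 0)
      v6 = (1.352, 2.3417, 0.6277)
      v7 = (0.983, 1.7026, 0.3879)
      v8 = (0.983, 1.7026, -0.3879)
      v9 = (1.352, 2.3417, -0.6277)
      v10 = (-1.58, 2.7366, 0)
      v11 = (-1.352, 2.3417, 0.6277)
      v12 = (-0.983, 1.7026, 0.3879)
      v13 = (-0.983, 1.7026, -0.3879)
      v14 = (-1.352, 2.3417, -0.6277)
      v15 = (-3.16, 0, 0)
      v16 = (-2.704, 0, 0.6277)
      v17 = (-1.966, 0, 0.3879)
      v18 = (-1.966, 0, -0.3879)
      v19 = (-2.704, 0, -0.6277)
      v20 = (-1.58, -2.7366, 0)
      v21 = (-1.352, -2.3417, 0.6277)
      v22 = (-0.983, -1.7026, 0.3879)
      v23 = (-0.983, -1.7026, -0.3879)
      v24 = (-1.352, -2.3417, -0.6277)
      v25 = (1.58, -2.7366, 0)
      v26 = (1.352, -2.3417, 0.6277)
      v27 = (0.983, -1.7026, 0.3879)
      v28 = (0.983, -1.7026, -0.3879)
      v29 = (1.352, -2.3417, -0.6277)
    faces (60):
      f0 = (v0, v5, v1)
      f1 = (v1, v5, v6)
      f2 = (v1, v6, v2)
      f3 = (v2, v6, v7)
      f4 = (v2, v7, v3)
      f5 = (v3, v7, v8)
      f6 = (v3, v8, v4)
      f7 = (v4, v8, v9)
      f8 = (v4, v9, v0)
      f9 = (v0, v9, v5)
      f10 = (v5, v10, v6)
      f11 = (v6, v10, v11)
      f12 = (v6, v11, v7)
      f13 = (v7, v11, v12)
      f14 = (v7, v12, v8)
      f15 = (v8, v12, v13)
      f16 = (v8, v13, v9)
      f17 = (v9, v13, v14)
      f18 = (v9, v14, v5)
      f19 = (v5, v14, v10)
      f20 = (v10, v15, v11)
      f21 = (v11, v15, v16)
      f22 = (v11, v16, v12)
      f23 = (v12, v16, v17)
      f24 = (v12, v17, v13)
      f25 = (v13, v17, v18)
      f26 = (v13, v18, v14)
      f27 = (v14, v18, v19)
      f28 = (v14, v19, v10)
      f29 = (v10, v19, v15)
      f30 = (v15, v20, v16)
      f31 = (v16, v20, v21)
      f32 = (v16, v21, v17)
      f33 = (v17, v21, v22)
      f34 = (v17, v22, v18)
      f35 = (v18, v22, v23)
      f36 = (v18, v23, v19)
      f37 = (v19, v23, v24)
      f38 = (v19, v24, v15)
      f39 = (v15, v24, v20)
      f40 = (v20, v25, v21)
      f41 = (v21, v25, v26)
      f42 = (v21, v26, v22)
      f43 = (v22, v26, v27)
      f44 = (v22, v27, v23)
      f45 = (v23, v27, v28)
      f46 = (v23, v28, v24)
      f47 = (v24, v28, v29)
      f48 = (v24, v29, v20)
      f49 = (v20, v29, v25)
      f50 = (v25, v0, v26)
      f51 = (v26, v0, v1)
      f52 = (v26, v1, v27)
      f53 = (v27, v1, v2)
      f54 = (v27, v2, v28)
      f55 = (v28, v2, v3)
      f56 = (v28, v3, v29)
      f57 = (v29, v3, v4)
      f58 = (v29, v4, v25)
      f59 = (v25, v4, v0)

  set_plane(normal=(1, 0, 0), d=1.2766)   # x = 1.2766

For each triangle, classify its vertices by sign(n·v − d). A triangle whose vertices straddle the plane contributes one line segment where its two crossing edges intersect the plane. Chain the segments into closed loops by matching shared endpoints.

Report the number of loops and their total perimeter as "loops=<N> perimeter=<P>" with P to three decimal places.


Straddling triangles (24 of 60):
  (v2,v6,v7) [++-] → (1.2766, 2.21111, 0.5787)–(1.2766, 1.19407, 0.3879)  len=1.0348
  (v2,v7,v3) [+-+] → (1.2766, 1.19407, 0.3879)–(1.2766, 1.19407, 0.156186)  len=0.2317
  (v3,v7,v8) [+--] → (1.2766, 1.19407, 0.156186)–(1.2766, 1.19407, -0.3879)  len=0.5441
  (v3,v8,v4) [+-+] → (1.2766, 1.19407, -0.3879)–(1.2766, 1.41214, -0.42881)  len=0.2219
  (v4,v8,v9) [+-+] → (1.2766, 1.41214, -0.42881)–(1.2766, 2.21111, -0.5787)  len=0.8129
  (v5,v10,v6) [+-+] → (1.2766, 2.7366, 0)–(1.2766, 2.35186, 0.611558)  len=0.7225
  (v6,v10,v11) [+--] → (1.2766, 2.35186, 0.611558)–(1.2766, 2.3417, 0.6277)  len=0.0191
  (v6,v11,v7) [+--] → (1.2766, 2.3417, 0.6277)–(1.2766, 2.21111, 0.5787)  len=0.1395
  (v8,v13,v9) [--+] → (1.2766, 2.32106, -0.619957)–(1.2766, 2.21111, -0.5787)  len=0.1174
  (v9,v13,v14) [+--] → (1.2766, 2.32106, -0.619957)–(1.2766, 2.3417, -0.6277)  len=0.0220
  (v9,v14,v5) [+-+] → (1.2766, 2.3417, -0.6277)–(1.2766, 2.69574, -0.0649537)  len=0.6648
  (v5,v14,v10) [+--] → (1.2766, 2.69574, -0.0649537)–(1.2766, 2.7366, 0)  len=0.0767
  (v20,v25,v21) [-+-] → (1.2766, -2.7366, 0)–(1.2766, -2.69574, 0.0649537)  len=0.0767
  (v21,v25,v26) [-++] → (1.2766, -2.69574, 0.0649537)–(1.2766, -2.3417, 0.6277)  len=0.6648
  (v21,v26,v22) [-+-] → (1.2766, -2.3417, 0.6277)–(1.2766, -2.32106, 0.619957)  len=0.0220
  (v22,v26,v27) [-+-] → (1.2766, -2.32106, 0.619957)–(1.2766, -2.21111, 0.5787)  len=0.1174
  (v24,v28,v29) [--+] → (1.2766, -2.21111, -0.5787)–(1.2766, -2.3417, -0.6277)  len=0.1395
  (v24,v29,v20) [-+-] → (1.2766, -2.3417, -0.6277)–(1.2766, -2.35186, -0.611558)  len=0.0191
  (v20,v29,v25) [-++] → (1.2766, -2.35186, -0.611558)–(1.2766, -2.7366, 0)  len=0.7225
  (v26,v1,v27) [++-] → (1.2766, -1.41214, 0.42881)–(1.2766, -2.21111, 0.5787)  len=0.8129
  (v27,v1,v2) [-++] → (1.2766, -1.41214, 0.42881)–(1.2766, -1.19407, 0.3879)  len=0.2219
  (v27,v2,v28) [-+-] → (1.2766, -1.19407, 0.3879)–(1.2766, -1.19407, -0.156186)  len=0.5441
  (v28,v2,v3) [-++] → (1.2766, -1.19407, -0.156186)–(1.2766, -1.19407, -0.3879)  len=0.2317
  (v28,v3,v29) [-++] → (1.2766, -1.19407, -0.3879)–(1.2766, -2.21111, -0.5787)  len=1.0348

Chained into 2 loop(s):
  loop 1: 12 segments, perimeter = 4.6075
  loop 2: 12 segments, perimeter = 4.6075
Total perimeter = 9.215

loops=2 perimeter=9.215


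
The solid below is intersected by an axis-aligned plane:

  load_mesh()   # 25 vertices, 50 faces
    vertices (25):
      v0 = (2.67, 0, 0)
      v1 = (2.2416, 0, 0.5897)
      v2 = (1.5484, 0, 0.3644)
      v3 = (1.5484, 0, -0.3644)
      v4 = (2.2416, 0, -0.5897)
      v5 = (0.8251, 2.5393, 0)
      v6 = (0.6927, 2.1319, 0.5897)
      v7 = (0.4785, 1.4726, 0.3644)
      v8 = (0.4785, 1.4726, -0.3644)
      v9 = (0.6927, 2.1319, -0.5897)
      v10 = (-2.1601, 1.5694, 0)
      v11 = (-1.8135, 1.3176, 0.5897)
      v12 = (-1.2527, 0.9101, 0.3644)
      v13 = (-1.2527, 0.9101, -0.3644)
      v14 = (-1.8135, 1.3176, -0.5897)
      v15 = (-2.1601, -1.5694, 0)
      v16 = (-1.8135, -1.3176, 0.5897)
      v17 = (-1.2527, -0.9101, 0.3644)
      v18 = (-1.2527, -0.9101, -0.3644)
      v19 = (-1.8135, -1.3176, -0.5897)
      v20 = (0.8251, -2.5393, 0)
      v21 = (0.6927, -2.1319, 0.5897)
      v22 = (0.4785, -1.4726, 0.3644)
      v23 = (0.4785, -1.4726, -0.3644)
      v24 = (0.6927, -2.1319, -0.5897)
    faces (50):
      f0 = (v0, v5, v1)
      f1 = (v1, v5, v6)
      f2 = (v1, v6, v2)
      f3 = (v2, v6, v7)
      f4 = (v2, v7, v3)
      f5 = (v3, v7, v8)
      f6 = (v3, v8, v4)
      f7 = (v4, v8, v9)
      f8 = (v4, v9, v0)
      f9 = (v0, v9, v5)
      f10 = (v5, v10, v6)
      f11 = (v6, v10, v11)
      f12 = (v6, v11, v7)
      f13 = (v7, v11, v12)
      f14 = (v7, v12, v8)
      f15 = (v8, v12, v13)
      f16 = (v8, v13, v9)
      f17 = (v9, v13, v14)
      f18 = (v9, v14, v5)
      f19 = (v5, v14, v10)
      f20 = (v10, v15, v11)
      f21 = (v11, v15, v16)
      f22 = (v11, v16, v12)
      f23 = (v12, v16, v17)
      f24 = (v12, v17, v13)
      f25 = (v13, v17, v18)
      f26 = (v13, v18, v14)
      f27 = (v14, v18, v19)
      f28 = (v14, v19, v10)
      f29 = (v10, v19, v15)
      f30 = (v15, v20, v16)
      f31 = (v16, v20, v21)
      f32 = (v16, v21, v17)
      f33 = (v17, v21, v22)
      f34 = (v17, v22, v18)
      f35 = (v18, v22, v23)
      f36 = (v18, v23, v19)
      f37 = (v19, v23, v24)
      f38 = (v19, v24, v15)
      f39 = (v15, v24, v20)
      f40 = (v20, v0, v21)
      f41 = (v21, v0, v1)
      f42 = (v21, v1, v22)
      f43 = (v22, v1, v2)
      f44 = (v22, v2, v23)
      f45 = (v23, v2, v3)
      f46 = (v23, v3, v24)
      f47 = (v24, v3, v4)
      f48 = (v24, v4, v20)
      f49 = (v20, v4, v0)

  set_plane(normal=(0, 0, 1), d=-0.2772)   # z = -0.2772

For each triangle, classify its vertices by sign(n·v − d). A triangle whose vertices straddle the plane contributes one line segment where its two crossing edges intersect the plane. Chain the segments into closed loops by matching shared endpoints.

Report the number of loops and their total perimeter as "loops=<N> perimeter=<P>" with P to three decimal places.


loops=2 perimeter=23.611

Straddling triangles (20 of 50):
  (v2,v7,v3) [++-] → (1.42039, 0.176195, -0.2772)–(1.5484, 0, -0.2772)  len=0.2178
  (v3,v7,v8) [-+-] → (1.42039, 0.176195, -0.2772)–(0.4785, 1.4726, -0.2772)  len=1.6024
  (v4,v9,v0) [--+] → (1.74053, 1.00214, -0.2772)–(2.46862, 0, -0.2772)  len=1.2387
  (v0,v9,v5) [+-+] → (1.74053, 1.00214, -0.2772)–(0.762863, 2.34779, -0.2772)  len=1.6633
  (v7,v12,v8) [++-] → (0.271364, 1.4053, -0.2772)–(0.4785, 1.4726, -0.2772)  len=0.2178
  (v8,v12,v13) [-+-] → (0.271364, 1.4053, -0.2772)–(-1.2527, 0.9101, -0.2772)  len=1.6025
  (v9,v14,v5) [--+] → (-0.415225, 1.96502, -0.2772)–(0.762863, 2.34779, -0.2772)  len=1.2387
  (v5,v14,v10) [+-+] → (-0.415225, 1.96502, -0.2772)–(-1.99717, 1.45104, -0.2772)  len=1.6634
  (v12,v17,v13) [++-] → (-1.2527, 0.692315, -0.2772)–(-1.2527, 0.9101, -0.2772)  len=0.2178
  (v13,v17,v18) [-+-] → (-1.2527, 0.692315, -0.2772)–(-1.2527, -0.9101, -0.2772)  len=1.6024
  (v14,v19,v10) [--+] → (-1.99717, 0.212309, -0.2772)–(-1.99717, 1.45104, -0.2772)  len=1.2387
  (v10,v19,v15) [+-+] → (-1.99717, 0.212309, -0.2772)–(-1.99717, -1.45104, -0.2772)  len=1.6633
  (v17,v22,v18) [++-] → (-1.04556, -0.977402, -0.2772)–(-1.2527, -0.9101, -0.2772)  len=0.2178
  (v18,v22,v23) [-+-] → (-1.04556, -0.977402, -0.2772)–(0.4785, -1.4726, -0.2772)  len=1.6025
  (v19,v24,v15) [--+] → (-0.819086, -1.83381, -0.2772)–(-1.99717, -1.45104, -0.2772)  len=1.2387
  (v15,v24,v20) [+-+] → (-0.819086, -1.83381, -0.2772)–(0.762863, -2.34779, -0.2772)  len=1.6634
  (v22,v2,v23) [++-] → (0.606512, -1.29641, -0.2772)–(0.4785, -1.4726, -0.2772)  len=0.2178
  (v23,v2,v3) [-+-] → (0.606512, -1.29641, -0.2772)–(1.5484, 0, -0.2772)  len=1.6024
  (v24,v4,v20) [--+] → (1.49095, -1.34565, -0.2772)–(0.762863, -2.34779, -0.2772)  len=1.2387
  (v20,v4,v0) [+-+] → (1.49095, -1.34565, -0.2772)–(2.46862, 0, -0.2772)  len=1.6633

Chained into 2 loop(s):
  loop 1: 10 segments, perimeter = 9.1012
  loop 2: 10 segments, perimeter = 14.5103
Total perimeter = 23.611


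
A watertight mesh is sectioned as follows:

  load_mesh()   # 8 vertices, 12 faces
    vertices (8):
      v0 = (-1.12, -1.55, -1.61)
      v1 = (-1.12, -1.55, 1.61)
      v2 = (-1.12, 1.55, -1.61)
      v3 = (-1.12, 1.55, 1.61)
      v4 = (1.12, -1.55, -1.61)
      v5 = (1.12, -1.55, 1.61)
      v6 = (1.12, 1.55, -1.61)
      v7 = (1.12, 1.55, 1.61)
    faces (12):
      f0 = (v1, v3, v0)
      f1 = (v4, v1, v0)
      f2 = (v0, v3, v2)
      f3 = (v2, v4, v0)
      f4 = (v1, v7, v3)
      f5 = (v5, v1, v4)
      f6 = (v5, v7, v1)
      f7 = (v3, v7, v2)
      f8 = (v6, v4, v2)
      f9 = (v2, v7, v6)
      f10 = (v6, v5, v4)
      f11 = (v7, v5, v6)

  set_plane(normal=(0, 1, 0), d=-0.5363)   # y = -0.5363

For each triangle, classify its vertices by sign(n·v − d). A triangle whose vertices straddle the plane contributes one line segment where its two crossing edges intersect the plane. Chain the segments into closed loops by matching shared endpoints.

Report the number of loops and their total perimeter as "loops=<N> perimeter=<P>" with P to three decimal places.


loops=1 perimeter=10.920

Straddling triangles (8 of 12):
  (v1,v3,v0) [-+-] → (-1.12, -0.5363, 1.61)–(-1.12, -0.5363, -0.55706)  len=2.1671
  (v0,v3,v2) [-++] → (-1.12, -0.5363, -0.55706)–(-1.12, -0.5363, -1.61)  len=1.0529
  (v2,v4,v0) [+--] → (0.38752, -0.5363, -1.61)–(-1.12, -0.5363, -1.61)  len=1.5075
  (v1,v7,v3) [-++] → (-0.38752, -0.5363, 1.61)–(-1.12, -0.5363, 1.61)  len=0.7325
  (v5,v7,v1) [-+-] → (1.12, -0.5363, 1.61)–(-0.38752, -0.5363, 1.61)  len=1.5075
  (v6,v4,v2) [+-+] → (1.12, -0.5363, -1.61)–(0.38752, -0.5363, -1.61)  len=0.7325
  (v6,v5,v4) [+--] → (1.12, -0.5363, 0.55706)–(1.12, -0.5363, -1.61)  len=2.1671
  (v7,v5,v6) [+-+] → (1.12, -0.5363, 1.61)–(1.12, -0.5363, 0.55706)  len=1.0529

Chained into 1 loop(s):
  loop 1: 8 segments, perimeter = 10.9200
Total perimeter = 10.920


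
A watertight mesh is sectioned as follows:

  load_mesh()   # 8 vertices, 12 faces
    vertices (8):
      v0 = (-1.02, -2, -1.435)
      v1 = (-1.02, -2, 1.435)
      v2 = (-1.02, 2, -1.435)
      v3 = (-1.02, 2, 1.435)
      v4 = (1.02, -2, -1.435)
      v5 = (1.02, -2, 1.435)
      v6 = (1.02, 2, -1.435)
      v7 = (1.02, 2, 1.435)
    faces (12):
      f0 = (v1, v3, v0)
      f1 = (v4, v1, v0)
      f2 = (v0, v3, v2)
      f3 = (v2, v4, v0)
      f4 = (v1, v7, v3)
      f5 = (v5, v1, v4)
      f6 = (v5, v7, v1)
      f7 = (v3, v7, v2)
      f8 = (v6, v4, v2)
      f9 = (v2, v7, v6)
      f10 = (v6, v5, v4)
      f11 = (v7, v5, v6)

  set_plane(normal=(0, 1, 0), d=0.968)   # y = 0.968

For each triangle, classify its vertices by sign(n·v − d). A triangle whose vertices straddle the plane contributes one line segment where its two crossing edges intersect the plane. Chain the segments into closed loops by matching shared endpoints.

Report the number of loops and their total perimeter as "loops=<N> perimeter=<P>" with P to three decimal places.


loops=1 perimeter=9.820

Straddling triangles (8 of 12):
  (v1,v3,v0) [-+-] → (-1.02, 0.968, 1.435)–(-1.02, 0.968, 0.69454)  len=0.7405
  (v0,v3,v2) [-++] → (-1.02, 0.968, 0.69454)–(-1.02, 0.968, -1.435)  len=2.1295
  (v2,v4,v0) [+--] → (-0.49368, 0.968, -1.435)–(-1.02, 0.968, -1.435)  len=0.5263
  (v1,v7,v3) [-++] → (0.49368, 0.968, 1.435)–(-1.02, 0.968, 1.435)  len=1.5137
  (v5,v7,v1) [-+-] → (1.02, 0.968, 1.435)–(0.49368, 0.968, 1.435)  len=0.5263
  (v6,v4,v2) [+-+] → (1.02, 0.968, -1.435)–(-0.49368, 0.968, -1.435)  len=1.5137
  (v6,v5,v4) [+--] → (1.02, 0.968, -0.69454)–(1.02, 0.968, -1.435)  len=0.7405
  (v7,v5,v6) [+-+] → (1.02, 0.968, 1.435)–(1.02, 0.968, -0.69454)  len=2.1295

Chained into 1 loop(s):
  loop 1: 8 segments, perimeter = 9.8200
Total perimeter = 9.820


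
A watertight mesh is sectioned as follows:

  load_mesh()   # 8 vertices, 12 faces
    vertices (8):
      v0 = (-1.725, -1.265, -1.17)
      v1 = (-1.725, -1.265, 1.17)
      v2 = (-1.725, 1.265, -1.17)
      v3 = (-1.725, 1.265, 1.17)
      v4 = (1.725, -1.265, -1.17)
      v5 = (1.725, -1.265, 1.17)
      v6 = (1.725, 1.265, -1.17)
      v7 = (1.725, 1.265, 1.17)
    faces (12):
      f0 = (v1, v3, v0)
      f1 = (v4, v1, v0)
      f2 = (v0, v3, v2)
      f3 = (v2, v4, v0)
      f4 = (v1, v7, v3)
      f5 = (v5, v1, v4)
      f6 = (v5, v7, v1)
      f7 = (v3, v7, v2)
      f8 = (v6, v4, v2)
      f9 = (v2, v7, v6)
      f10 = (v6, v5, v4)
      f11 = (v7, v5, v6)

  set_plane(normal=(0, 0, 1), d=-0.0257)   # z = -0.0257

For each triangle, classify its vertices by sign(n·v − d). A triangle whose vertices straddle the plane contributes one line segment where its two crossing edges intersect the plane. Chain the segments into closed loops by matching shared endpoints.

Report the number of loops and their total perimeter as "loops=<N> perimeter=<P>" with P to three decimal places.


loops=1 perimeter=11.960

Straddling triangles (8 of 12):
  (v1,v3,v0) [++-] → (-1.725, -0.0277868, -0.0257)–(-1.725, -1.265, -0.0257)  len=1.2372
  (v4,v1,v0) [-+-] → (0.037891, -1.265, -0.0257)–(-1.725, -1.265, -0.0257)  len=1.7629
  (v0,v3,v2) [-+-] → (-1.725, -0.0277868, -0.0257)–(-1.725, 1.265, -0.0257)  len=1.2928
  (v5,v1,v4) [++-] → (0.037891, -1.265, -0.0257)–(1.725, -1.265, -0.0257)  len=1.6871
  (v3,v7,v2) [++-] → (-0.037891, 1.265, -0.0257)–(-1.725, 1.265, -0.0257)  len=1.6871
  (v2,v7,v6) [-+-] → (-0.037891, 1.265, -0.0257)–(1.725, 1.265, -0.0257)  len=1.7629
  (v6,v5,v4) [-+-] → (1.725, 0.0277868, -0.0257)–(1.725, -1.265, -0.0257)  len=1.2928
  (v7,v5,v6) [++-] → (1.725, 0.0277868, -0.0257)–(1.725, 1.265, -0.0257)  len=1.2372

Chained into 1 loop(s):
  loop 1: 8 segments, perimeter = 11.9600
Total perimeter = 11.960


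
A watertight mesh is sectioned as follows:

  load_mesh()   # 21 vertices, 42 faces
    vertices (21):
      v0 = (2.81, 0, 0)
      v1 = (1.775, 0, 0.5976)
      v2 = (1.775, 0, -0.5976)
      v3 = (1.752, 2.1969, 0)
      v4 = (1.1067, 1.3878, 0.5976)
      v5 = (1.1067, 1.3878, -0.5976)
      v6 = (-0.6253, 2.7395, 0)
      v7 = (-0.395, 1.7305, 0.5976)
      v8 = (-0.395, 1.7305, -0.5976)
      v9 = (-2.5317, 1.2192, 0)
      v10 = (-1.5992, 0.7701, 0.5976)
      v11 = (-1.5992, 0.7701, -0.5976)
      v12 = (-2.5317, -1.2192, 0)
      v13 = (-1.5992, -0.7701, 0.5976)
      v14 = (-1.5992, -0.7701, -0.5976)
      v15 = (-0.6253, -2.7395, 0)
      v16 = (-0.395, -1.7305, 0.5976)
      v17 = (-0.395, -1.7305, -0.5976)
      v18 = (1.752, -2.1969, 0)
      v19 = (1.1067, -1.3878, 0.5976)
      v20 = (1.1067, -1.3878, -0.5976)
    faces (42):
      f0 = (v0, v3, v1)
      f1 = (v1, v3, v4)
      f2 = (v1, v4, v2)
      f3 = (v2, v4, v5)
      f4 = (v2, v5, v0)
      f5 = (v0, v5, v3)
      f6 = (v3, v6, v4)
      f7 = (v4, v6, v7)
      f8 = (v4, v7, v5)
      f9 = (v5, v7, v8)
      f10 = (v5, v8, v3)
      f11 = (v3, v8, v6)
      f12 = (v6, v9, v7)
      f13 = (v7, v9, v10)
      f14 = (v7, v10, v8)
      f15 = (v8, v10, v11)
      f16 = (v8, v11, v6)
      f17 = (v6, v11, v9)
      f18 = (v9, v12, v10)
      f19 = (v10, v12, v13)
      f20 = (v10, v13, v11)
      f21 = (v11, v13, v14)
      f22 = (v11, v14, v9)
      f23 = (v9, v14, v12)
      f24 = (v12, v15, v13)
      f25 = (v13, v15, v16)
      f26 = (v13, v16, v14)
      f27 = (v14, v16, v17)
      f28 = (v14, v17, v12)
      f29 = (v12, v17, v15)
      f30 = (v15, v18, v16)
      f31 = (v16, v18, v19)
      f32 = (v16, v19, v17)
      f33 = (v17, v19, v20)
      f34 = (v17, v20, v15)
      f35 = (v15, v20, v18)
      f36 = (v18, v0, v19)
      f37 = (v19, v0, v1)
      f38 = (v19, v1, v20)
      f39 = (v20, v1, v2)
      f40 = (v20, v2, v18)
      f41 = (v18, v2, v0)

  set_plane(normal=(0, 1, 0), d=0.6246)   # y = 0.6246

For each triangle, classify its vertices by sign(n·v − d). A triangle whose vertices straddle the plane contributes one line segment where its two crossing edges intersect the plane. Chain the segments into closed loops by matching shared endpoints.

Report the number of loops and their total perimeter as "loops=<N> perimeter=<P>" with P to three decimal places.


Straddling triangles (12 of 42):
  (v0,v3,v1) [-+-] → (2.5092, 0.6246, 0)–(1.76846, 0.6246, 0.427697)  len=0.8553
  (v1,v3,v4) [-++] → (1.76846, 0.6246, 0.427697)–(1.47422, 0.6246, 0.5976)  len=0.3398
  (v1,v4,v2) [-+-] → (1.47422, 0.6246, 0.5976)–(1.47422, 0.6246, -0.0596825)  len=0.6573
  (v2,v4,v5) [-++] → (1.47422, 0.6246, -0.0596825)–(1.47422, 0.6246, -0.5976)  len=0.5379
  (v2,v5,v0) [-+-] → (1.47422, 0.6246, -0.5976)–(2.0434, 0.6246, -0.268959)  len=0.6572
  (v0,v5,v3) [-++] → (2.0434, 0.6246, -0.268959)–(2.5092, 0.6246, 0)  len=0.5379
  (v9,v12,v10) [+-+] → (-2.5317, 0.6246, 0)–(-1.6674, 0.6246, 0.553891)  len=1.0265
  (v10,v12,v13) [+--] → (-1.6674, 0.6246, 0.553891)–(-1.5992, 0.6246, 0.5976)  len=0.0810
  (v10,v13,v11) [+-+] → (-1.5992, 0.6246, 0.5976)–(-1.5992, 0.6246, -0.484692)  len=1.0823
  (v11,v13,v14) [+--] → (-1.5992, 0.6246, -0.484692)–(-1.5992, 0.6246, -0.5976)  len=0.1129
  (v11,v14,v9) [+-+] → (-1.5992, 0.6246, -0.5976)–(-2.25298, 0.6246, -0.178622)  len=0.7765
  (v9,v14,v12) [+--] → (-2.25298, 0.6246, -0.178622)–(-2.5317, 0.6246, 0)  len=0.3310

Chained into 2 loop(s):
  loop 1: 6 segments, perimeter = 3.5854
  loop 2: 6 segments, perimeter = 3.4103
Total perimeter = 6.996

loops=2 perimeter=6.996


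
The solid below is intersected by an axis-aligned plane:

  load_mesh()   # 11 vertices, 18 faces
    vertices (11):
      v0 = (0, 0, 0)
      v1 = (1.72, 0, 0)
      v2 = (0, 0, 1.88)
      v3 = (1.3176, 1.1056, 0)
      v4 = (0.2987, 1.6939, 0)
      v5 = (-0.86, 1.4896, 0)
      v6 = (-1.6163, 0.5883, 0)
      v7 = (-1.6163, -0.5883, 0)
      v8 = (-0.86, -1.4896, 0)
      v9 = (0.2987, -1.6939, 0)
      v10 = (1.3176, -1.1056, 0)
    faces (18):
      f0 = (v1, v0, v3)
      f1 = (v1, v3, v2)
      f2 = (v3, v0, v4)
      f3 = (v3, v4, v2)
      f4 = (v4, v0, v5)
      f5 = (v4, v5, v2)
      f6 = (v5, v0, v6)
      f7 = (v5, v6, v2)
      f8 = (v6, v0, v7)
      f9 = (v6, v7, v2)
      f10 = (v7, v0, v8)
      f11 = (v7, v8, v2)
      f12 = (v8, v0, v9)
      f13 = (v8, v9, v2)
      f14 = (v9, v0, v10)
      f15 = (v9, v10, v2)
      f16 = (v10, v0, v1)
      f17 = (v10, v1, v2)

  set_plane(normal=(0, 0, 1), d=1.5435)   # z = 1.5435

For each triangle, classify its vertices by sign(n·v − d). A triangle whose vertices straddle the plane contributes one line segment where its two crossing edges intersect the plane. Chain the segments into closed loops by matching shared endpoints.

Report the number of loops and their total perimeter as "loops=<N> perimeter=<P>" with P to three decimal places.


loops=1 perimeter=1.895

Straddling triangles (9 of 18):
  (v1,v3,v2) [--+] → (0.235836, 0.197891, 1.5435)–(0.307862, 0, 1.5435)  len=0.2106
  (v3,v4,v2) [--+] → (0.0534641, 0.30319, 1.5435)–(0.235836, 0.197891, 1.5435)  len=0.2106
  (v4,v5,v2) [--+] → (-0.153931, 0.266623, 1.5435)–(0.0534641, 0.30319, 1.5435)  len=0.2106
  (v5,v6,v2) [--+] → (-0.289301, 0.105299, 1.5435)–(-0.153931, 0.266623, 1.5435)  len=0.2106
  (v6,v7,v2) [--+] → (-0.289301, -0.105299, 1.5435)–(-0.289301, 0.105299, 1.5435)  len=0.2106
  (v7,v8,v2) [--+] → (-0.153931, -0.266623, 1.5435)–(-0.289301, -0.105299, 1.5435)  len=0.2106
  (v8,v9,v2) [--+] → (0.0534641, -0.30319, 1.5435)–(-0.153931, -0.266623, 1.5435)  len=0.2106
  (v9,v10,v2) [--+] → (0.235836, -0.197891, 1.5435)–(0.0534641, -0.30319, 1.5435)  len=0.2106
  (v10,v1,v2) [--+] → (0.307862, 0, 1.5435)–(0.235836, -0.197891, 1.5435)  len=0.2106

Chained into 1 loop(s):
  loop 1: 9 segments, perimeter = 1.8953
Total perimeter = 1.895


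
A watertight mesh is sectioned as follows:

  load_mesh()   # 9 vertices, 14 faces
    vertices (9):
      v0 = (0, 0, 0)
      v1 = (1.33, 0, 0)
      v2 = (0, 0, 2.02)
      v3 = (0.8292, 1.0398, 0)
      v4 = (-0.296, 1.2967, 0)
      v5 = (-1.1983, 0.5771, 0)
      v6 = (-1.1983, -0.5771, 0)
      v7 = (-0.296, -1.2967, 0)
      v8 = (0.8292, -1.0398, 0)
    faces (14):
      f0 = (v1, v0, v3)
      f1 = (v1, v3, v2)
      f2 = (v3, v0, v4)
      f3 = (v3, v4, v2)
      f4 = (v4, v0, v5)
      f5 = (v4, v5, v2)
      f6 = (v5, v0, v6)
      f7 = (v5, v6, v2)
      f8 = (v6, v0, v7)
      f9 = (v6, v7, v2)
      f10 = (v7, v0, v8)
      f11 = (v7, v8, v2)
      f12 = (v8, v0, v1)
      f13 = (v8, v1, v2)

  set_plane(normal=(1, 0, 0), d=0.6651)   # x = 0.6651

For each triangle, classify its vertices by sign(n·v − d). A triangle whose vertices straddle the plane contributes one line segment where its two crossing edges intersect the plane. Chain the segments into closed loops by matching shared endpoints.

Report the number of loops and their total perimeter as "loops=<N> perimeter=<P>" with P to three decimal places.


loops=1 perimeter=5.157

Straddling triangles (8 of 14):
  (v1,v0,v3) [+-+] → (0.6651, 0, 0)–(0.6651, 0.834022, 0)  len=0.8340
  (v1,v3,v2) [++-] → (0.6651, 0.834022, 0.399761)–(0.6651, 0, 1.00985)  len=1.0333
  (v3,v0,v4) [+--] → (0.6651, 0.834022, 0)–(0.6651, 1.07727, 0)  len=0.2432
  (v3,v4,v2) [+--] → (0.6651, 1.07727, 0)–(0.6651, 0.834022, 0.399761)  len=0.4679
  (v7,v0,v8) [--+] → (0.6651, -0.834022, 0)–(0.6651, -1.07727, 0)  len=0.2432
  (v7,v8,v2) [-+-] → (0.6651, -1.07727, 0)–(0.6651, -0.834022, 0.399761)  len=0.4679
  (v8,v0,v1) [+-+] → (0.6651, -0.834022, 0)–(0.6651, 0, 0)  len=0.8340
  (v8,v1,v2) [++-] → (0.6651, 0, 1.00985)–(0.6651, -0.834022, 0.399761)  len=1.0333

Chained into 1 loop(s):
  loop 1: 8 segments, perimeter = 5.1571
Total perimeter = 5.157
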